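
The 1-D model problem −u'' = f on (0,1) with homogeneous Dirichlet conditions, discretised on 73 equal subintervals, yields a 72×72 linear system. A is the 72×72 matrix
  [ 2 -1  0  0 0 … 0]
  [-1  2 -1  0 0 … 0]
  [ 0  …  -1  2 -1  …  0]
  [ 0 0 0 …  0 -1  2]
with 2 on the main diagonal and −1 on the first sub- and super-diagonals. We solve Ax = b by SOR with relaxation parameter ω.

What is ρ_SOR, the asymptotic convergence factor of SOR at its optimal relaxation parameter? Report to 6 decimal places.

B_J for the 72×72 system has eigenvalues cos(kπ/73); ρ_J = cos(π/73) = 0.999074.
√(1−ρ_J²) simplifies to sin(π/73) = 0.0430222.
So ω* = 2/1.0430222 = 1.917505 (Young).
At ω = 1.917505 every |λ(B_ω)| = ω−1, so ρ_SOR = 0.917505.

ρ_SOR = 0.917505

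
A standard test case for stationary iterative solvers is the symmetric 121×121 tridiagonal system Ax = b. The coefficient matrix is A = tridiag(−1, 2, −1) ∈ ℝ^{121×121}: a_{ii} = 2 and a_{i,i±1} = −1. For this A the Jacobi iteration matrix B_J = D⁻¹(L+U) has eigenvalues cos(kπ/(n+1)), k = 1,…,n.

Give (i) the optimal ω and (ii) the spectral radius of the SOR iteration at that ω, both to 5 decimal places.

With n=121, ρ(Jacobi) = cos(π/122) = 0.99967.
√(1 − cos²(π/122)) = sin(π/122) ≈ 0.025748.
ω* = 2/(1 + 0.025748) = 2/1.025748 = 1.94980.
ρ_SOR = ω* − 1 = 1.94980 − 1 = 0.94980.

ω* = 1.94980, ρ_SOR = 0.94980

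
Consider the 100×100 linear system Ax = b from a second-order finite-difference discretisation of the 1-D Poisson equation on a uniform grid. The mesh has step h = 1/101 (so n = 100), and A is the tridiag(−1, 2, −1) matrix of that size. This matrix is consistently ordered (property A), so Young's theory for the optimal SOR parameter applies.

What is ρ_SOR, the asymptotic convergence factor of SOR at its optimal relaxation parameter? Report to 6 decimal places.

ρ_SOR = 0.939676

With n=100, ρ(Jacobi) = cos(π/101) = 0.999516.
√(1−ρ_J²) = |sin(π/101)| = 0.0310999
Then 2/(1+√(1−ρ_J²)) = 2/(1+0.0310999); ω* = 2/1.0310999 = 1.939676.
Hence ρ(B_{ω*}) = 1.939676 − 1 = 0.939676.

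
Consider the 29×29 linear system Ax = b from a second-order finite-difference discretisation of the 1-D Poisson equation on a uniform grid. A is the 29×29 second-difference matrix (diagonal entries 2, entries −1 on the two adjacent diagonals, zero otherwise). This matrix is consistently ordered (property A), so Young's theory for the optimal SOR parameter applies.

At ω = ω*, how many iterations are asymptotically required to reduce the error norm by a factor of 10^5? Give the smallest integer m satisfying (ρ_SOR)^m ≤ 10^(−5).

[ρ_J] n=29: ρ(B_J) = cos(π/(n+1)) = cos(π/30) = 0.9945219.
√(1−ρ_J²) = |sin(π/30)| = 0.1045285
ω* = 2 / (1 + 0.1045285) = 2 / 1.1045285 ≈ 1.8107274.
Hence ρ(B_{ω*}) = 1.8107274 − 1 = 0.8107274.
m ≥ 5·ln10 / (−ln 0.8107274) = 54.870; smallest integer m = 55.

m = 55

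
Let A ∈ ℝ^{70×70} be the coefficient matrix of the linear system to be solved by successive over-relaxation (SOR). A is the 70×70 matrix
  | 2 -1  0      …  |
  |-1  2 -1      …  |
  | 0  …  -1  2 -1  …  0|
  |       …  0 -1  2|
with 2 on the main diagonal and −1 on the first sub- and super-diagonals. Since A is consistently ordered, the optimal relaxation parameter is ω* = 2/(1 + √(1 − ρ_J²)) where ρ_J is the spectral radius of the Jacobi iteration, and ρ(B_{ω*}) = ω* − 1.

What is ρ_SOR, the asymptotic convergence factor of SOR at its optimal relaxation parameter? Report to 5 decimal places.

ρ_SOR = 0.91528

With n=70, ρ(Jacobi) = cos(π/71) = 0.99902.
root = sin(π/71) = 0.044233  (since 1−cos² = sin²).
ω* = 2 / (1 + 0.044233) = 2 / 1.044233 ≈ 1.91528.
and ρ(B_{ω*}) = 1.91528 − 1 = 0.91528.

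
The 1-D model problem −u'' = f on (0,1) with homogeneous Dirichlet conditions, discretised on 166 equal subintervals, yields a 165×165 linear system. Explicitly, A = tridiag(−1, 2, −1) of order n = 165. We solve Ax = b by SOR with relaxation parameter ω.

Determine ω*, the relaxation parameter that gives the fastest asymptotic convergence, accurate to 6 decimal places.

ω* = 1.962855

½·tridiag(1,0,1) at n=165: λ_k = cos(kπ/166); max |λ| at k=1 ⇒ ρ_J = cos(π/166) ≈ 0.999821.
root = sin(π/166) = 0.0189241  (since 1−cos² = sin²).
ω* = 2/(1+0.0189241) = 1.962855
At ω = 1.962855 every |λ(B_ω)| = ω−1, so ρ_SOR = 0.962855.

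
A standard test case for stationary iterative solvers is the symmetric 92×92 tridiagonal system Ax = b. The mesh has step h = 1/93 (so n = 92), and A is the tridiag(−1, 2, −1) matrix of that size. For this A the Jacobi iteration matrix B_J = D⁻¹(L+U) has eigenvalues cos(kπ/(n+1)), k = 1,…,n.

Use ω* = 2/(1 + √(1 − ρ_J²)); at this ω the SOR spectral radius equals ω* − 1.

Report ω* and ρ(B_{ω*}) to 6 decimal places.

ω* = 1.934659, ρ_SOR = 0.934659

ρ_J = max_k |cos(kπ/93)| = cos(π/93) = 0.999429
√(1 − cos²(π/93)) = sin(π/93) ≈ 0.0337741.
Then 2/(1+√(1−ρ_J²)) = 2/(1+0.0337741); ω* = 2/1.0337741 = 1.934659.
At ω = 1.934659 every |λ(B_ω)| = ω−1, so ρ_SOR = 0.934659.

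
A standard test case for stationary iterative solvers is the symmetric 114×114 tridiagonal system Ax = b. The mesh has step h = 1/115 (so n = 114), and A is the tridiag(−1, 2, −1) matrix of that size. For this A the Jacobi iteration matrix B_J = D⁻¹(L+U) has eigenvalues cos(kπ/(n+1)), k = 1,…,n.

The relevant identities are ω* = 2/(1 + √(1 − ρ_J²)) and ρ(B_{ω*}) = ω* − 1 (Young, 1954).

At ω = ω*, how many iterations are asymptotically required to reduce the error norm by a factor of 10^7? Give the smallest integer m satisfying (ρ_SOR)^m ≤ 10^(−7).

m = 295

½·tridiag(1,0,1) at n=114: λ_k = cos(kπ/115); max |λ| at k=1 ⇒ ρ_J = cos(π/115) ≈ 0.9996269.
root = sin(π/115) = 0.0273148  (since 1−cos² = sin²).
[ω*] 2 ÷ (1 + 0.0273148) = 2 ÷ 1.0273148 = 1.9468229.
ρ_SOR = ω* − 1 = 1.9468229 − 1 = 0.9468229.
For 7 digits: m = 7·ln10 / (−ln 0.9468229) = 16.1181/0.0546432 = 294.970; round up → m = 295.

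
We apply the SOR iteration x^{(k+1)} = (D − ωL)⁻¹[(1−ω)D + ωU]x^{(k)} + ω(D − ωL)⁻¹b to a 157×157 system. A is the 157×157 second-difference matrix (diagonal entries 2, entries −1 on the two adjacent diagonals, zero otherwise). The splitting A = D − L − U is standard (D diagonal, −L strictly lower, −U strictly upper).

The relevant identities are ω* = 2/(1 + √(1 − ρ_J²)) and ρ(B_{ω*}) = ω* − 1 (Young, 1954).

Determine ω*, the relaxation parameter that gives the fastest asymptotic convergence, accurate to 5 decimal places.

ω* = 1.96101

With n=157, ρ(Jacobi) = cos(π/158) = 0.99980.
root = sin(π/158) = 0.019882  (since 1−cos² = sin²).
So ω* = 2/1.019882 = 1.96101 (Young).
[ρ_SOR] ω* − 1 = 0.96101.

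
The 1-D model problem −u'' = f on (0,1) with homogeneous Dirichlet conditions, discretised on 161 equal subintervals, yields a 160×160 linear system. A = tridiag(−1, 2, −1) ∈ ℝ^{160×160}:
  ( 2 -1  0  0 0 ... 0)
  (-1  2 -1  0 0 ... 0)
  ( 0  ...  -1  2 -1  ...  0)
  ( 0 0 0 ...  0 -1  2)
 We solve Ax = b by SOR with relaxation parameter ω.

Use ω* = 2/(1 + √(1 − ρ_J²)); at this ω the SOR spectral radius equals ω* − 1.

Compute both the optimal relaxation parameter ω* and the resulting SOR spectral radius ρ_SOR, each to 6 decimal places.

[ρ_J] n=160: ρ(B_J) = cos(π/(n+1)) = cos(π/161) = 0.999810.
√(1 − cos²(π/161)) = sin(π/161) ≈ 0.0195118.
ω* = 2 / (1 + 0.0195118) = 2 / 1.0195118 ≈ 1.961723.
At ω = 1.961723 every |λ(B_ω)| = ω−1, so ρ_SOR = 0.961723.

ω* = 1.961723, ρ_SOR = 0.961723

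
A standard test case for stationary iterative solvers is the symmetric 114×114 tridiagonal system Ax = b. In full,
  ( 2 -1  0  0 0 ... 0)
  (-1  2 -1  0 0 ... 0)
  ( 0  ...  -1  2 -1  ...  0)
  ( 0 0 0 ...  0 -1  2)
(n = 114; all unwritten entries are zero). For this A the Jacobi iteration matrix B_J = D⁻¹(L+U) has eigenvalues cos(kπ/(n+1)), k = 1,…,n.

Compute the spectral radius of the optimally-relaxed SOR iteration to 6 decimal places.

[ρ_J] n=114: ρ(B_J) = cos(π/(n+1)) = cos(π/115) = 0.999627.
√(1−ρ_J²) = |sin(π/115)| = 0.0273148
So ω* = 2/1.0273148 = 1.946823 (Young).
[ρ_SOR] ω* − 1 = 0.946823.

ρ_SOR = 0.946823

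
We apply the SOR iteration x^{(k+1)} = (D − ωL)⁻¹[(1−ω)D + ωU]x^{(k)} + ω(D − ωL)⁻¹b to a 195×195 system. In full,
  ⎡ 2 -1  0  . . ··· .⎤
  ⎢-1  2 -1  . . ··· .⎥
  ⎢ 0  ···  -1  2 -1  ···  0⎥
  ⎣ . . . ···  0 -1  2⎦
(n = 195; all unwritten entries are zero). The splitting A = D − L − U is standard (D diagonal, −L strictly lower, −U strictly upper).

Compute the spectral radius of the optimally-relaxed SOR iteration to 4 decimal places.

n=195: λ(B_J) = 1 − λ(A)/2 = cos(kπ/196); k=1 gives ρ_J = 0.9999.
√(1−ρ_J²) = |sin(π/196)| = 0.01603
Young: ω* = 2/(1+√(1−ρ_J²)) = 2/(1+0.01603) = 2/1.01603 = 1.9684.
At ω = 1.9684 every |λ(B_ω)| = ω−1, so ρ_SOR = 0.9684.

ρ_SOR = 0.9684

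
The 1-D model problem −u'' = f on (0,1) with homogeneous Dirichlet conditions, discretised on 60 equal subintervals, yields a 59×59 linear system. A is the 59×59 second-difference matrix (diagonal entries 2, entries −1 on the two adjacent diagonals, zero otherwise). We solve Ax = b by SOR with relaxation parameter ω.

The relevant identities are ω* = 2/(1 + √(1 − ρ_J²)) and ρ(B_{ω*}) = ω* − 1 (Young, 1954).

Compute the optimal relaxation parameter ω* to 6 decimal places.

B_J for the 59×59 system has eigenvalues cos(kπ/60); ρ_J = cos(π/60) = 0.998630.
1 − cos²(π/60) = sin²(π/60) ⇒ √(1−ρ_J²) = sin(π/60) = 0.0523360.
[ω*] 2 ÷ (1 + 0.0523360) = 2 ÷ 1.0523360 = 1.900534.
ρ(B_{ω*}) = ω*−1 = 0.900534

ω* = 1.900534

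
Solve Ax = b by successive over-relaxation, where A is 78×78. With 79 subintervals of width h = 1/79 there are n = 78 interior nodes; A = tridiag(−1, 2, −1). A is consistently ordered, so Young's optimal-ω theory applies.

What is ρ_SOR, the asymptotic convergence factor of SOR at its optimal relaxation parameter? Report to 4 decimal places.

ρ_SOR = 0.9235

n=78: λ(B_J) = 1 − λ(A)/2 = cos(kπ/79); k=1 gives ρ_J = 0.9992.
1 − cos²(π/79) = sin²(π/79) ⇒ √(1−ρ_J²) = sin(π/79) = 0.03976.
So ω* = 2/1.03976 = 1.9235 (Young).
and ρ(B_{ω*}) = 1.9235 − 1 = 0.9235.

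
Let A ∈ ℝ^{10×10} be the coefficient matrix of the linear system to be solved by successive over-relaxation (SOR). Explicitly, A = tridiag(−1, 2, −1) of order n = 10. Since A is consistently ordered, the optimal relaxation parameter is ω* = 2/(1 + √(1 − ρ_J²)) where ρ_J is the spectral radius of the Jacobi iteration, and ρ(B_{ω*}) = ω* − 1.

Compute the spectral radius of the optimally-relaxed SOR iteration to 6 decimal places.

ρ_SOR = 0.560388

B_J for the 10×10 system has eigenvalues cos(kπ/11); ρ_J = cos(π/11) = 0.959493.
√(1 − cos²(π/11)) = sin(π/11) ≈ 0.2817326.
So ω* = 2/1.2817326 = 1.560388 (Young).
ρ_SOR = ω* − 1 ≈ 0.560388.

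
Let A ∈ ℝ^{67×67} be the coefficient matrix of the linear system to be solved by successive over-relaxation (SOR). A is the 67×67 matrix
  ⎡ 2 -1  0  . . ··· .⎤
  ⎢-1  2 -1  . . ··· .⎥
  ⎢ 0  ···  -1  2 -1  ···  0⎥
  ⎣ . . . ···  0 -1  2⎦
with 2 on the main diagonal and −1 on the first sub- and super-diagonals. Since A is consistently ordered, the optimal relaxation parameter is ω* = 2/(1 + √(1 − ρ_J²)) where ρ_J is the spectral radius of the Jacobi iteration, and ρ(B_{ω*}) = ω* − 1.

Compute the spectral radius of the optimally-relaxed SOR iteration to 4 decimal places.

ρ_SOR = 0.9117

With n=67, ρ(Jacobi) = cos(π/68) = 0.9989.
√(1 − cos²(π/68)) = sin(π/68) ≈ 0.04618.
ω* = 2 / (1 + 0.04618) = 2 / 1.04618 ≈ 1.9117.
[ρ_SOR] ω* − 1 = 0.9117.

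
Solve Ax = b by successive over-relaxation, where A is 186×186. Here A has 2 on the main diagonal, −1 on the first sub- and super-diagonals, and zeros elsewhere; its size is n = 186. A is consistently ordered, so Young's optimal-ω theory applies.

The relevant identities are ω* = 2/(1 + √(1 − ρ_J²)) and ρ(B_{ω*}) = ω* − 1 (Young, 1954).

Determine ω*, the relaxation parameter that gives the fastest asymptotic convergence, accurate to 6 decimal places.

With n=186, ρ(Jacobi) = cos(π/187) = 0.999859.
root = sin(π/187) = 0.0167992  (since 1−cos² = sin²).
[ω*] 2 ÷ (1 + 0.0167992) = 2 ÷ 1.0167992 = 1.966957.
ρ_SOR = ω* − 1 ≈ 0.966957.

ω* = 1.966957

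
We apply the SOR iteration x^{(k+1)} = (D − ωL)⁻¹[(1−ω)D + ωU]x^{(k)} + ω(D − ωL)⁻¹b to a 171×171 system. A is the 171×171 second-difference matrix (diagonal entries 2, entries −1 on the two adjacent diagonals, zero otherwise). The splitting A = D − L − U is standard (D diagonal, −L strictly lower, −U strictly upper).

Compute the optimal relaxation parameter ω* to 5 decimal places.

ω* = 1.96413

With n=171, ρ(Jacobi) = cos(π/172) = 0.99983.
√(1−ρ_J²) simplifies to sin(π/172) = 0.018264.
So ω* = 2/1.018264 = 1.96413 (Young).
Hence ρ(B_{ω*}) = 1.96413 − 1 = 0.96413.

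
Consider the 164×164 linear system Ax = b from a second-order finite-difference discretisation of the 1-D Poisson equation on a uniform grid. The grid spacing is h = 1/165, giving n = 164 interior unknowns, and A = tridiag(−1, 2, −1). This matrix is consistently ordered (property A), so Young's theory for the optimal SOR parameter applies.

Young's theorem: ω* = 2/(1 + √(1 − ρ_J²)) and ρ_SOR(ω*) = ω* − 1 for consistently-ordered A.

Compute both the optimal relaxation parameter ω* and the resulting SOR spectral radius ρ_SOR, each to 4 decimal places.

With n=164, ρ(Jacobi) = cos(π/165) = 0.9998.
√(1−ρ_J²) = |sin(π/165)| = 0.01904
Then 2/(1+√(1−ρ_J²)) = 2/(1+0.01904); ω* = 2/1.01904 = 1.9626.
[ρ_SOR] ω* − 1 = 0.9626.

ω* = 1.9626, ρ_SOR = 0.9626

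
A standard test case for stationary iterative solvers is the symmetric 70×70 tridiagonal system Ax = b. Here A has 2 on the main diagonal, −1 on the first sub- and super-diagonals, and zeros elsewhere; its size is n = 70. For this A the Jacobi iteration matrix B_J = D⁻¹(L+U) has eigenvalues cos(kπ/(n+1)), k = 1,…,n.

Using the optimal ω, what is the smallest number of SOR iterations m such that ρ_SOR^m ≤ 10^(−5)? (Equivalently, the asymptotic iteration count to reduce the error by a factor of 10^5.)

n=70: λ(B_J) = 1 − λ(A)/2 = cos(kπ/71); k=1 gives ρ_J = 0.9990212.
√(1−ρ_J²) simplifies to sin(π/71) = 0.0442333.
So ω* = 2/1.0442333 = 1.9152808 (Young).
ρ_SOR = ω* − 1 = 1.9152808 − 1 = 0.9152808.
For 5 digits: m = 5·ln10 / (−ln 0.9152808) = 11.5129/0.0885244 = 130.053; round up → m = 131.

m = 131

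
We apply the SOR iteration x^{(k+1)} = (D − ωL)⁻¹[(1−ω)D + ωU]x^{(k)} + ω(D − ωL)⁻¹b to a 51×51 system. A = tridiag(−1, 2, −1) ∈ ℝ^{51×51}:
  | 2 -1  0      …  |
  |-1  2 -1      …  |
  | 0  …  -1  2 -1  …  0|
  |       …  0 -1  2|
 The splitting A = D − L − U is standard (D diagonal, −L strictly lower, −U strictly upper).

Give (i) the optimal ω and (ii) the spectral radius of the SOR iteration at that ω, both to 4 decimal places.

ω* = 1.8861, ρ_SOR = 0.8861

ρ_J = max_k |cos(kπ/52)| = cos(π/52) = 0.9982
√(1−ρ_J²) simplifies to sin(π/52) = 0.06038.
So ω* = 2/1.06038 = 1.8861 (Young).
Hence ρ(B_{ω*}) = 1.8861 − 1 = 0.8861.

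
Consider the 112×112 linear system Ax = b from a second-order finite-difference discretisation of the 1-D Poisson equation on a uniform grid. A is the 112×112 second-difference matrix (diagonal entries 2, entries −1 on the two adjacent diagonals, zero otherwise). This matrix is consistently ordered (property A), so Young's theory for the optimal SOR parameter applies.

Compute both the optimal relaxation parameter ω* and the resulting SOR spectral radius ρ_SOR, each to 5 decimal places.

n=112: λ(B_J) = 1 − λ(A)/2 = cos(kπ/113); k=1 gives ρ_J = 0.99961.
√(1−ρ_J²) simplifies to sin(π/113) = 0.027798.
Young: ω* = 2/(1+√(1−ρ_J²)) = 2/(1+0.027798) = 2/1.027798 = 1.94591.
Hence ρ(B_{ω*}) = 1.94591 − 1 = 0.94591.

ω* = 1.94591, ρ_SOR = 0.94591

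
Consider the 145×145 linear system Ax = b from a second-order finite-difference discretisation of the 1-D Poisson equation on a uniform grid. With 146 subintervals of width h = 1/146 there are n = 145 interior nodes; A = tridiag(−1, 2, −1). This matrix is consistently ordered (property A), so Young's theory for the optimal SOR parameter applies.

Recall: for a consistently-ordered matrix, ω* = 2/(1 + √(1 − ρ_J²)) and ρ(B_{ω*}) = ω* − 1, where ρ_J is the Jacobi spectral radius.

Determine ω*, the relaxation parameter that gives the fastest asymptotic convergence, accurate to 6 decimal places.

ω* = 1.957874

[ρ_J] n=145: ρ(B_J) = cos(π/(n+1)) = cos(π/146) = 0.999769.
1 − cos²(π/146) = sin²(π/146) ⇒ √(1−ρ_J²) = sin(π/146) = 0.0215161.
Then 2/(1+√(1−ρ_J²)) = 2/(1+0.0215161); ω* = 2/1.0215161 = 1.957874.
and ρ(B_{ω*}) = 1.957874 − 1 = 0.957874.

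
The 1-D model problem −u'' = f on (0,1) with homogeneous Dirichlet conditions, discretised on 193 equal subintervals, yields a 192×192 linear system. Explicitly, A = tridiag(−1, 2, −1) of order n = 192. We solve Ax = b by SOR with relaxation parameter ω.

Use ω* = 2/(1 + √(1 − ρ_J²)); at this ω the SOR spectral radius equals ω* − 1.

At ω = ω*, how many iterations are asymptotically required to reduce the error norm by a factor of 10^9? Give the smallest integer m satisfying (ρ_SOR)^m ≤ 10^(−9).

m = 637

B_J for the 192×192 system has eigenvalues cos(kπ/193); ρ_J = cos(π/193) = 0.9998675.
√(1−ρ_J²) simplifies to sin(π/193) = 0.0162770.
[ω*] 2 ÷ (1 + 0.0162770) = 2 ÷ 1.0162770 = 1.9679674.
ρ_SOR = ω* − 1 = 1.9679674 − 1 = 0.9679674.
For 9 digits: m = 9·ln10 / (−ln 0.9679674) = 20.7233/0.0325569 = 636.526; round up → m = 637.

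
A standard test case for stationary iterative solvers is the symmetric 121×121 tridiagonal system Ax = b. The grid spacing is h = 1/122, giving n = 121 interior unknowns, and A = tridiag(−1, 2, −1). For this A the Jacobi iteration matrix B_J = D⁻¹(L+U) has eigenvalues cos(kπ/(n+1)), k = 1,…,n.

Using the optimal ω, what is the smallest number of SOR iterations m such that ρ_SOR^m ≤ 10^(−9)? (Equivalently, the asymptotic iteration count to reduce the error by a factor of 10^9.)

m = 403

n=121: λ(B_J) = 1 − λ(A)/2 = cos(kπ/122); k=1 gives ρ_J = 0.9996685.
√(1−ρ_J²) simplifies to sin(π/122) = 0.0257479.
ω* = 2/(1 + 0.0257479) = 2/1.0257479 = 1.9497968.
ρ_SOR = ω* − 1 = 1.9497968 − 1 = 0.9497968.
Need (0.9497968)^m ≤ 10^(−9): m ≥ 9·ln10/|ln 0.9497968| = 20.7233/0.0515072 = 402.338 ⇒ m = 403.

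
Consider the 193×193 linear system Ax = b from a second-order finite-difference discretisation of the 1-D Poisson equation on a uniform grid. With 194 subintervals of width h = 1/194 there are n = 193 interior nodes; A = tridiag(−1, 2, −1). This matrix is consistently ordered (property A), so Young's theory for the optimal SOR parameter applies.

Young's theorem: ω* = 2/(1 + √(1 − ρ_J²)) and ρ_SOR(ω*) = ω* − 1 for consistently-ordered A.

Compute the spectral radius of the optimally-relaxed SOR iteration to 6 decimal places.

ρ_SOR = 0.968130

[ρ_J] n=193: ρ(B_J) = cos(π/(n+1)) = cos(π/194) = 0.999869.
√(1−ρ_J²) simplifies to sin(π/194) = 0.0161931.
So ω* = 2/1.0161931 = 1.968130 (Young).
ρ_SOR = ω* − 1 ≈ 0.968130.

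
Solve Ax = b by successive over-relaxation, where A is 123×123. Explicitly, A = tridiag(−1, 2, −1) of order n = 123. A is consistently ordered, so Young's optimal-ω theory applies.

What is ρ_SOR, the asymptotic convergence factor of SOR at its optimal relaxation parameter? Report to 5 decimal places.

With n=123, ρ(Jacobi) = cos(π/124) = 0.99968.
√(1−ρ_J²) simplifies to sin(π/124) = 0.025333.
[ω*] 2 ÷ (1 + 0.025333) = 2 ÷ 1.025333 = 1.95059.
ρ_SOR = ω* − 1 = 1.95059 − 1 = 0.95059.

ρ_SOR = 0.95059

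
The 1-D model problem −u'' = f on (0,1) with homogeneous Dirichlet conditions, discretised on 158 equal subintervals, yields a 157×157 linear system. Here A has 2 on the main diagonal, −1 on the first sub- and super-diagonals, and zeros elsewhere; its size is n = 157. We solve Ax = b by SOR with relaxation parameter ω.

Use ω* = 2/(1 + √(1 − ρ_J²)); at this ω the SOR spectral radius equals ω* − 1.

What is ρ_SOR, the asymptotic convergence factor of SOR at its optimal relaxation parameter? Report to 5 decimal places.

ρ_SOR = 0.96101

spectrum of D⁻¹(L+U) = {cos(kπ/158) : 1≤k≤157}; ρ_J = cos(π/158) = 0.99980.
1 − cos²(π/158) = sin²(π/158) ⇒ √(1−ρ_J²) = sin(π/158) = 0.019882.
ω* = 2/(1 + 0.019882) = 2/1.019882 = 1.96101.
and ρ(B_{ω*}) = 1.96101 − 1 = 0.96101.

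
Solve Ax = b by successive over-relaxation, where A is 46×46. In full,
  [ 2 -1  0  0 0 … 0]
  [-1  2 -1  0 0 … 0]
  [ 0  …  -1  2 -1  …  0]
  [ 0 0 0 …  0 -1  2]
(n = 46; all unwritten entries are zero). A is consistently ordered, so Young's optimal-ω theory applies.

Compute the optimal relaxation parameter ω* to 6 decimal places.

spectrum of D⁻¹(L+U) = {cos(kπ/47) : 1≤k≤46}; ρ_J = cos(π/47) = 0.997767.
√(1−ρ_J²) simplifies to sin(π/47) = 0.0667926.
ω* = 2/(1+0.0667926) = 1.874779
ρ_SOR = ω* − 1 ≈ 0.874779.

ω* = 1.874779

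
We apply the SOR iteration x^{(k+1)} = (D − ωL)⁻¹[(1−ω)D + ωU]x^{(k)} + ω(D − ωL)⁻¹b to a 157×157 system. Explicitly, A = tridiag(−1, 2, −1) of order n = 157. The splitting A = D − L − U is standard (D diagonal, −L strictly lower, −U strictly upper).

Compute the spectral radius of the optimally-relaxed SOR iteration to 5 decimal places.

ρ_SOR = 0.96101

spectrum of D⁻¹(L+U) = {cos(kπ/158) : 1≤k≤157}; ρ_J = cos(π/158) = 0.99980.
√(1−ρ_J²) simplifies to sin(π/158) = 0.019882.
[ω*] 2 ÷ (1 + 0.019882) = 2 ÷ 1.019882 = 1.96101.
and ρ(B_{ω*}) = 1.96101 − 1 = 0.96101.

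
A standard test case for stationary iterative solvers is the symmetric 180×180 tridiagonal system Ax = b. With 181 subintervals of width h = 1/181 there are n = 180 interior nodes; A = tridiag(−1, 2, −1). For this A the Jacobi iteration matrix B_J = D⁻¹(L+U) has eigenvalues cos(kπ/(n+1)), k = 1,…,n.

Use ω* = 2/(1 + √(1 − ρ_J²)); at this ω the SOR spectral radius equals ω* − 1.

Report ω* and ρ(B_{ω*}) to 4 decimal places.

B_J for the 180×180 system has eigenvalues cos(kπ/181); ρ_J = cos(π/181) = 0.9998.
√(1−ρ_J²) = |sin(π/181)| = 0.01736
Young: ω* = 2/(1+√(1−ρ_J²)) = 2/(1+0.01736) = 2/1.01736 = 1.9659.
ρ_SOR = ω* − 1 ≈ 0.9659.

ω* = 1.9659, ρ_SOR = 0.9659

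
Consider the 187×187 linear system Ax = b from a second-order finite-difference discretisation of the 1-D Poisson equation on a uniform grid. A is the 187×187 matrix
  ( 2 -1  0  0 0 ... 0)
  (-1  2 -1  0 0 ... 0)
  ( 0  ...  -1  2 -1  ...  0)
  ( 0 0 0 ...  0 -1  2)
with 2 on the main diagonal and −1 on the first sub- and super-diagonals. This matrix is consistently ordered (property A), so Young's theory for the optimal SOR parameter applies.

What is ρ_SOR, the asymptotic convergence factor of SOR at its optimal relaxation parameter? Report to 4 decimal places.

With n=187, ρ(Jacobi) = cos(π/188) = 0.9999.
√(1−ρ_J²) simplifies to sin(π/188) = 0.01671.
[ω*] 2 ÷ (1 + 0.01671) = 2 ÷ 1.01671 = 1.9671.
Hence ρ(B_{ω*}) = 1.9671 − 1 = 0.9671.

ρ_SOR = 0.9671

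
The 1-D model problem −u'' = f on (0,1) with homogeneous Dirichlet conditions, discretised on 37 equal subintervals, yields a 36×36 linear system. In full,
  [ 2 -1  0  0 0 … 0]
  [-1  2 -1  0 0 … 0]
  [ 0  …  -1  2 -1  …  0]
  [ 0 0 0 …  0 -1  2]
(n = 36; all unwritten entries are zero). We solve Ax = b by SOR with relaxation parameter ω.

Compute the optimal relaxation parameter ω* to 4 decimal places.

ω* = 1.8436

n=36: λ(B_J) = 1 − λ(A)/2 = cos(kπ/37); k=1 gives ρ_J = 0.9964.
√(1−ρ_J²) = |sin(π/37)| = 0.08481
Young: ω* = 2/(1+√(1−ρ_J²)) = 2/(1+0.08481) = 2/1.08481 = 1.8436.
ρ(B_{ω*}) = ω*−1 = 0.8436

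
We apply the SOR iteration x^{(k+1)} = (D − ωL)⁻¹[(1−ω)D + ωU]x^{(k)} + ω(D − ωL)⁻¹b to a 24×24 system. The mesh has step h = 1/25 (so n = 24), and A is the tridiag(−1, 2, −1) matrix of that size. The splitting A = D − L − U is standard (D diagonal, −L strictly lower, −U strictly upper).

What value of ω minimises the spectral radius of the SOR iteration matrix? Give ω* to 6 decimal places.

spectrum of D⁻¹(L+U) = {cos(kπ/25) : 1≤k≤24}; ρ_J = cos(π/25) = 0.992115.
√(1−ρ_J²) = |sin(π/25)| = 0.1253332
Young: ω* = 2/(1+√(1−ρ_J²)) = 2/(1+0.1253332) = 2/1.1253332 = 1.777251.
and ρ(B_{ω*}) = 1.777251 − 1 = 0.777251.

ω* = 1.777251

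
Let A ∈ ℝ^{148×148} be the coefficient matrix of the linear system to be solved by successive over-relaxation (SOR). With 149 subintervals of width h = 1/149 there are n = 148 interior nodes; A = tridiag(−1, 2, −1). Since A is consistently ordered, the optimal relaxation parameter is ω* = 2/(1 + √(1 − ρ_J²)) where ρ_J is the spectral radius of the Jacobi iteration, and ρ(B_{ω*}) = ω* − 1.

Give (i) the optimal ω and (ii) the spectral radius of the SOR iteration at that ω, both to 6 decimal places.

ω* = 1.958705, ρ_SOR = 0.958705

n=148: λ(B_J) = 1 − λ(A)/2 = cos(kπ/149); k=1 gives ρ_J = 0.999778.
√(1 − cos²(π/149)) = sin(π/149) ≈ 0.0210830.
Then 2/(1+√(1−ρ_J²)) = 2/(1+0.0210830); ω* = 2/1.0210830 = 1.958705.
[ρ_SOR] ω* − 1 = 0.958705.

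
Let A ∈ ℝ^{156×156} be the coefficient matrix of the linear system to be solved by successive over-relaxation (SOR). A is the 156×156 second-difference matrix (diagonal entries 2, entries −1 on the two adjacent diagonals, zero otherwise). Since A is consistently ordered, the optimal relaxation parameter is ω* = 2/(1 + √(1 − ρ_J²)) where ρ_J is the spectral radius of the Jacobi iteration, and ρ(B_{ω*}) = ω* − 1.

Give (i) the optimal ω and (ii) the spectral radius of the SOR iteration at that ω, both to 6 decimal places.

n=156: λ(B_J) = 1 − λ(A)/2 = cos(kπ/157); k=1 gives ρ_J = 0.999800.
√(1 − cos²(π/157)) = sin(π/157) ≈ 0.0200088.
ω* = 2/(1 + 0.0200088) = 2/1.0200088 = 1.960767.
ρ_SOR = ω* − 1 ≈ 0.960767.

ω* = 1.960767, ρ_SOR = 0.960767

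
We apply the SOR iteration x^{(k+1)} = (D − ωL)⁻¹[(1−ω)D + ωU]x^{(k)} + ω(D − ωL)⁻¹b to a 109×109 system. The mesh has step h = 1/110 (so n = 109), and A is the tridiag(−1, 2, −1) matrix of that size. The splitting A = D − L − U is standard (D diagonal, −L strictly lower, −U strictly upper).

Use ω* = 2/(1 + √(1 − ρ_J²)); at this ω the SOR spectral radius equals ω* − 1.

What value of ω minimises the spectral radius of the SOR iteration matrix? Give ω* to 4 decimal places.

n=109: λ(B_J) = 1 − λ(A)/2 = cos(kπ/110); k=1 gives ρ_J = 0.9996.
√(1 − cos²(π/110)) = sin(π/110) ≈ 0.02856.
ω* = 2/(1+0.02856) = 1.9445
and ρ(B_{ω*}) = 1.9445 − 1 = 0.9445.

ω* = 1.9445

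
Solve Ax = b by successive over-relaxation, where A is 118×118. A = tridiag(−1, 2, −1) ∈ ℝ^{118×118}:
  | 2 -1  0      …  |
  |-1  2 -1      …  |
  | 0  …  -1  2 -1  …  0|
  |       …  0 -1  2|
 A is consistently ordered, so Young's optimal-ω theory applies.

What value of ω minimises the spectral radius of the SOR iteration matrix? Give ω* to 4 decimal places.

B_J for the 118×118 system has eigenvalues cos(kπ/119); ρ_J = cos(π/119) = 0.9997.
1 − cos²(π/119) = sin²(π/119) ⇒ √(1−ρ_J²) = sin(π/119) = 0.02640.
ω* = 2/(1+0.02640) = 1.9486
Hence ρ(B_{ω*}) = 1.9486 − 1 = 0.9486.

ω* = 1.9486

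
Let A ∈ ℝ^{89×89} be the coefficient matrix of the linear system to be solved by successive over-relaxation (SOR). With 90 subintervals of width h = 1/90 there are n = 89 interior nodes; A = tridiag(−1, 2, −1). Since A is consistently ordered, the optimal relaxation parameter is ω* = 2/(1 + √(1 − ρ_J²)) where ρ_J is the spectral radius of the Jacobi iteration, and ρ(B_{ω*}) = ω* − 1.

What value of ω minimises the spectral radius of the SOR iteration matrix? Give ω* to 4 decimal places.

[ρ_J] n=89: ρ(B_J) = cos(π/(n+1)) = cos(π/90) = 0.9994.
1 − cos²(π/90) = sin²(π/90) ⇒ √(1−ρ_J²) = sin(π/90) = 0.03490.
ω* = 2/(1+0.03490) = 1.9326
[ρ_SOR] ω* − 1 = 0.9326.

ω* = 1.9326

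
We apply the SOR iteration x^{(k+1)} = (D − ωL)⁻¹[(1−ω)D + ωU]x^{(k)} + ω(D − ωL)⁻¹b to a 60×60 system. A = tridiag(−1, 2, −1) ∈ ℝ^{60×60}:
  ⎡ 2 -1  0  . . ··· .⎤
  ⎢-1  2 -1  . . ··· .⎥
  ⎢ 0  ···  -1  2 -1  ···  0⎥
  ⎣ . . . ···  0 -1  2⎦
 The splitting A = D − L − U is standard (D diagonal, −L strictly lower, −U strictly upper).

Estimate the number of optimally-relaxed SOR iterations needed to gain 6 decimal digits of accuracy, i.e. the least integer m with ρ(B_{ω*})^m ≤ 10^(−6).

m = 135

ρ_J = max_k |cos(kπ/61)| = cos(π/61) = 0.9986741
√(1−ρ_J²) = |sin(π/61)| = 0.0514788
Then 2/(1+√(1−ρ_J²)) = 2/(1+0.0514788); ω* = 2/1.0514788 = 1.9020830.
Hence ρ(B_{ω*}) = 1.9020830 − 1 = 0.9020830.
6·ln10 = 13.8155; −ln(0.9020830) = 0.103049; m = ⌈13.8155/0.103049⌉ = ⌈134.067⌉ = 135.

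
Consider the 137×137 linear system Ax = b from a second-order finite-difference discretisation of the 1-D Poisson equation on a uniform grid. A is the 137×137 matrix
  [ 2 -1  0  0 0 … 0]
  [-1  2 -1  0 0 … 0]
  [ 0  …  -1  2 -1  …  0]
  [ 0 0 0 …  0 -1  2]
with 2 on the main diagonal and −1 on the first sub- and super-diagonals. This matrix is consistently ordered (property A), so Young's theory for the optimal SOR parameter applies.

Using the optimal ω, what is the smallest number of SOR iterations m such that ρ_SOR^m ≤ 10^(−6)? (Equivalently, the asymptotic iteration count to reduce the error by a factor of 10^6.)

spectrum of D⁻¹(L+U) = {cos(kπ/138) : 1≤k≤137}; ρ_J = cos(π/138) = 0.9997409.
1 − cos²(π/138) = sin²(π/138) ⇒ √(1−ρ_J²) = sin(π/138) = 0.0227632.
ω* = 2/(1+0.0227632) = 1.9554869
ρ(B_{ω*}) = ω*−1 = 0.9554869
(0.9554869)^m ≤ 10^{−6}  ⇒  m·ln(0.9554869) ≤ −6·ln10  ⇒  m ≥ 303.409  ⇒  m = 304

m = 304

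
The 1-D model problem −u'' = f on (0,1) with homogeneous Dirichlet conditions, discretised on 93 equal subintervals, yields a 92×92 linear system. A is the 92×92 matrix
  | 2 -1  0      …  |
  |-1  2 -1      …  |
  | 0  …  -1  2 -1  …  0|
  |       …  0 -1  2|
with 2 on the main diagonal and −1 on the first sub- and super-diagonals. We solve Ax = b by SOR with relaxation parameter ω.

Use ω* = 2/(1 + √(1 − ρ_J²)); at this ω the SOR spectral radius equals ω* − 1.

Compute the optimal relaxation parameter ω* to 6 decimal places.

ω* = 1.934659

[ρ_J] n=92: ρ(B_J) = cos(π/(n+1)) = cos(π/93) = 0.999429.
1 − cos²(π/93) = sin²(π/93) ⇒ √(1−ρ_J²) = sin(π/93) = 0.0337741.
So ω* = 2/1.0337741 = 1.934659 (Young).
and ρ(B_{ω*}) = 1.934659 − 1 = 0.934659.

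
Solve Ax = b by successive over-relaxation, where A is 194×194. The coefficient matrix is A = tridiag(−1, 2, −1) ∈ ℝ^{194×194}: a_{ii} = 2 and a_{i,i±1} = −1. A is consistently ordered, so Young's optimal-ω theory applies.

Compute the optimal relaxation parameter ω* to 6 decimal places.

ω* = 1.968291

spectrum of D⁻¹(L+U) = {cos(kπ/195) : 1≤k≤194}; ρ_J = cos(π/195) = 0.999870.
√(1−ρ_J²) = |sin(π/195)| = 0.0161100
ω* = 2 / (1 + 0.0161100) = 2 / 1.0161100 ≈ 1.968291.
ρ_SOR = ω* − 1 = 1.968291 − 1 = 0.968291.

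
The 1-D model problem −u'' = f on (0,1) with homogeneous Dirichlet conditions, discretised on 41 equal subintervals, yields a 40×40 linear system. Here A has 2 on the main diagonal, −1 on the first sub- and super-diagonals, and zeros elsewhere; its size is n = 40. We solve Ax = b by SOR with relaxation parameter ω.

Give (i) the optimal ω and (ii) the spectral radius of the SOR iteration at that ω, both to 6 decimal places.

ω* = 1.857788, ρ_SOR = 0.857788

With n=40, ρ(Jacobi) = cos(π/41) = 0.997066.
1 − cos²(π/41) = sin²(π/41) ⇒ √(1−ρ_J²) = sin(π/41) = 0.0765493.
ω* = 2 / (1 + 0.0765493) = 2 / 1.0765493 ≈ 1.857788.
and ρ(B_{ω*}) = 1.857788 − 1 = 0.857788.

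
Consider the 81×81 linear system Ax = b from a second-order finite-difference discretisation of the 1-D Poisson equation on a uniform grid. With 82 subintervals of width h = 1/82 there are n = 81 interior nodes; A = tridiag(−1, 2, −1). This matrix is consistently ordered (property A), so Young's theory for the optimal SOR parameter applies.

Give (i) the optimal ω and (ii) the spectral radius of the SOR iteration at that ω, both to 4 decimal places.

spectrum of D⁻¹(L+U) = {cos(kπ/82) : 1≤k≤81}; ρ_J = cos(π/82) = 0.9993.
1 − cos²(π/82) = sin²(π/82) ⇒ √(1−ρ_J²) = sin(π/82) = 0.03830.
ω* = 2 / (1 + 0.03830) = 2 / 1.03830 ≈ 1.9262.
ρ(B_{ω*}) = ω*−1 = 0.9262

ω* = 1.9262, ρ_SOR = 0.9262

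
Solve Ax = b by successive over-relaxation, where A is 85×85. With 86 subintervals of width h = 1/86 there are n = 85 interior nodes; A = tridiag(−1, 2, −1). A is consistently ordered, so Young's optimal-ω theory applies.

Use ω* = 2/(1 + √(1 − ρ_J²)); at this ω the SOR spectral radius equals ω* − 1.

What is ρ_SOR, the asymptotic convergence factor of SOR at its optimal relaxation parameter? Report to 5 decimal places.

B_J for the 85×85 system has eigenvalues cos(kπ/86); ρ_J = cos(π/86) = 0.99933.
√(1−ρ_J²) simplifies to sin(π/86) = 0.036522.
Young: ω* = 2/(1+√(1−ρ_J²)) = 2/(1+0.036522) = 2/1.036522 = 1.92953.
ρ_SOR = ω* − 1 ≈ 0.92953.

ρ_SOR = 0.92953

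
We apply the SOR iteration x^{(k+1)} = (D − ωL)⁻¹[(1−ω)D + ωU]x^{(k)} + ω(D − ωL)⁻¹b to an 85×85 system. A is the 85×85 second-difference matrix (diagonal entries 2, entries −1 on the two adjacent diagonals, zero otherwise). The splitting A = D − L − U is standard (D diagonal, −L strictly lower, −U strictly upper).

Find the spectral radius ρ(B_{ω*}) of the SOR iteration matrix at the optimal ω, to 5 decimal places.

With n=85, ρ(Jacobi) = cos(π/86) = 0.99933.
root = sin(π/86) = 0.036522  (since 1−cos² = sin²).
ω* = 2 / (1 + 0.036522) = 2 / 1.036522 ≈ 1.92953.
[ρ_SOR] ω* − 1 = 0.92953.

ρ_SOR = 0.92953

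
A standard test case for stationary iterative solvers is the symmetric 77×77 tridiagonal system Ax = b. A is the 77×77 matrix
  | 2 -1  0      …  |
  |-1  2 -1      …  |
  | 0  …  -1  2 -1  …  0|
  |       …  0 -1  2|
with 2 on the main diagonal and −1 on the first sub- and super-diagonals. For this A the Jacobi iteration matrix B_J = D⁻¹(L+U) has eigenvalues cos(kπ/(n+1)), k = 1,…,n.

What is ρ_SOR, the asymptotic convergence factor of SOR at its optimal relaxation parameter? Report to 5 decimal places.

n=77: λ(B_J) = 1 − λ(A)/2 = cos(kπ/78); k=1 gives ρ_J = 0.99919.
√(1−ρ_J²) = |sin(π/78)| = 0.040266
ω* = 2 / (1 + 0.040266) = 2 / 1.040266 ≈ 1.92259.
At ω = 1.92259 every |λ(B_ω)| = ω−1, so ρ_SOR = 0.92259.

ρ_SOR = 0.92259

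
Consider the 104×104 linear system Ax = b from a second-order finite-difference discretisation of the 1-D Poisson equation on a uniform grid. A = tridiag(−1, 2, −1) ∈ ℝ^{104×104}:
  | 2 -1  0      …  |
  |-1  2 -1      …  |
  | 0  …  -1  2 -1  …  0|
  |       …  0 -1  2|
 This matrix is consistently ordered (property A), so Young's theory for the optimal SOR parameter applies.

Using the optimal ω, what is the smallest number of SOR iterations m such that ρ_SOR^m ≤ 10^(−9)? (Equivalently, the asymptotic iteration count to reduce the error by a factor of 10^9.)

m = 347

[ρ_J] n=104: ρ(B_J) = cos(π/(n+1)) = cos(π/105) = 0.9995524.
root = sin(π/105) = 0.0299155  (since 1−cos² = sin²).
ω* = 2/(1 + 0.0299155) = 2/1.0299155 = 1.9419069.
ρ_SOR = ω* − 1 = 1.9419069 − 1 = 0.9419069.
ρ_SOR^m ≤ 10^(−9) ⇔ m ≥ 9·ln10/(−ln 0.9419069) = 20.7233/0.0598488 = 346.261; m = ⌈346.261⌉ = 347.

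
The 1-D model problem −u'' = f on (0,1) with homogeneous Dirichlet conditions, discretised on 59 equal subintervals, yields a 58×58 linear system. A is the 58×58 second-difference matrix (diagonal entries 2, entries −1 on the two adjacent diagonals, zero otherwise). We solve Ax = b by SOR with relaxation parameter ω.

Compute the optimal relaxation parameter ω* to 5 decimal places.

ω* = 1.89893

½·tridiag(1,0,1) at n=58: λ_k = cos(kπ/59); max |λ| at k=1 ⇒ ρ_J = cos(π/59) ≈ 0.99858.
root = sin(π/59) = 0.053222  (since 1−cos² = sin²).
Then 2/(1+√(1−ρ_J²)) = 2/(1+0.053222); ω* = 2/1.053222 = 1.89893.
and ρ(B_{ω*}) = 1.89893 − 1 = 0.89893.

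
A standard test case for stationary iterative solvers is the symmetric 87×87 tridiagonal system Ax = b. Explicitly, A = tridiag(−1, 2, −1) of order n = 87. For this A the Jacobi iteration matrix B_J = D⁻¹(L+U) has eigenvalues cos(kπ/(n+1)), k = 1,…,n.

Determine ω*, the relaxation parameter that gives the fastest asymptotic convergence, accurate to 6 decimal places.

ω* = 1.931075

n=87: λ(B_J) = 1 − λ(A)/2 = cos(kπ/88); k=1 gives ρ_J = 0.999363.
√(1−ρ_J²) = |sin(π/88)| = 0.0356923
ω* = 2/(1 + 0.0356923) = 2/1.0356923 = 1.931075.
and ρ(B_{ω*}) = 1.931075 − 1 = 0.931075.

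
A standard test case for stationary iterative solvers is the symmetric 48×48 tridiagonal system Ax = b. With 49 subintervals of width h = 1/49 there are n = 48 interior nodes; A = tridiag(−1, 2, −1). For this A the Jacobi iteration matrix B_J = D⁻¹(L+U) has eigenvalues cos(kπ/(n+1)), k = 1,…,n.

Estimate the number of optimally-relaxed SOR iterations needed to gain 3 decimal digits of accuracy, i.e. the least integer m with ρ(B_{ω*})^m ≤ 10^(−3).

m = 54

spectrum of D⁻¹(L+U) = {cos(kπ/49) : 1≤k≤48}; ρ_J = cos(π/49) = 0.9979454.
1 − cos²(π/49) = sin²(π/49) ⇒ √(1−ρ_J²) = sin(π/49) = 0.0640702.
So ω* = 2/1.0640702 = 1.8795752 (Young).
[ρ_SOR] ω* − 1 = 0.8795752.
(0.8795752)^m ≤ 10^{−3}  ⇒  m·ln(0.8795752) ≤ −3·ln10  ⇒  m ≥ 53.834  ⇒  m = 54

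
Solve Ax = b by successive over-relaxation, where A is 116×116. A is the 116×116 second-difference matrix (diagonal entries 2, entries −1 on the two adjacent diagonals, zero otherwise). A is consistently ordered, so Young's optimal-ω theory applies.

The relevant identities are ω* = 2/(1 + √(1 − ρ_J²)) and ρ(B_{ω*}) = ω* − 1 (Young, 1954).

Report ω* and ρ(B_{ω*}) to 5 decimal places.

½·tridiag(1,0,1) at n=116: λ_k = cos(kπ/117); max |λ| at k=1 ⇒ ρ_J = cos(π/117) ≈ 0.99964.
√(1−ρ_J²) simplifies to sin(π/117) = 0.026848.
Then 2/(1+√(1−ρ_J²)) = 2/(1+0.026848); ω* = 2/1.026848 = 1.94771.
Hence ρ(B_{ω*}) = 1.94771 − 1 = 0.94771.

ω* = 1.94771, ρ_SOR = 0.94771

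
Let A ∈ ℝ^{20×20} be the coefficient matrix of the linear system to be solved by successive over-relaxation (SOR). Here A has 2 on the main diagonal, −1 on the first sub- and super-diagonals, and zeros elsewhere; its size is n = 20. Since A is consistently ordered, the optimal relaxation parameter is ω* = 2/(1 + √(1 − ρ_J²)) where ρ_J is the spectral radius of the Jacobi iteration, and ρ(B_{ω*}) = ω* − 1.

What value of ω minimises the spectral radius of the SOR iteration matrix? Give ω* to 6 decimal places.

ω* = 1.740580

[ρ_J] n=20: ρ(B_J) = cos(π/(n+1)) = cos(π/21) = 0.988831.
root = sin(π/21) = 0.1490423  (since 1−cos² = sin²).
ω* = 2/(1 + 0.1490423) = 2/1.1490423 = 1.740580.
[ρ_SOR] ω* − 1 = 0.740580.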